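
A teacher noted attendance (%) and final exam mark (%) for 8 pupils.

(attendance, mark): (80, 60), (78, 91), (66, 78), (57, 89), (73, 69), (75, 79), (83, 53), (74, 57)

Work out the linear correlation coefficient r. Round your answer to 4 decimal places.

-0.5852

n = 8, Σx = 586, Σy = 576, Σx² = 43408, Σy² = 42946, Σxy = 41698
nΣxy − ΣxΣy = 333584 − 337536 = -3952
nΣx² − (Σx)² = 347264 − 343396 = 3868; nΣy² − (Σy)² = 343568 − 331776 = 11792
r = -3952 / √(3868 × 11792) = -3952 / 6753.6254 ≈ -0.5852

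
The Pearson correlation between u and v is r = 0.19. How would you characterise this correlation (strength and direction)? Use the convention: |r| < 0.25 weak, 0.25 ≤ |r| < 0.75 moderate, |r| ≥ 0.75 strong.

r = 0.19 > 0 so the relationship is positive.
|r| = 0.19, which falls in the weak range.

weak positive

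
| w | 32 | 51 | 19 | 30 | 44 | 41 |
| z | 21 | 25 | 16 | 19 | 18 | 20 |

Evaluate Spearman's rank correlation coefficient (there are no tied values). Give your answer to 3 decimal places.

0.600

Rank w: 3, 6, 1, 2, 5, 4
Rank z: 5, 6, 1, 3, 2, 4
d = rank(w) − rank(z): -2, 0, 0, -1, 3, 0; Σd² = 14
ρ = 1 − 6Σd² / [n(n²−1)] = 1 − 6×14 / (6×35) = 1 − 84/210 ≈ 0.600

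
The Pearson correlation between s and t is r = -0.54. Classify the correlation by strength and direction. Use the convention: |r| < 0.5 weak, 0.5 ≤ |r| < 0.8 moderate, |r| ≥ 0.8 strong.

r = -0.54 < 0 so the relationship is negative.
|r| = 0.54, which falls in the moderate range.

moderate negative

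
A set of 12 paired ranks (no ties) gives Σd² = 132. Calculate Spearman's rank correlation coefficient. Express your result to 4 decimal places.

ρ = 1 − 6Σd² / [n(n²−1)] = 1 − 6×132 / (12×143)
  = 1 − 792/1716 = 1 − 0.46154 ≈ 0.5385

0.5385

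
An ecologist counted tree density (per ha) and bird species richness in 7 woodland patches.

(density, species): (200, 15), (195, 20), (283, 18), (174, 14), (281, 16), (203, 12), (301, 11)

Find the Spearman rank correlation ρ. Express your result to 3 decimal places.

Rank density: 3, 2, 6, 1, 5, 4, 7
Rank species: 4, 7, 6, 3, 5, 2, 1
d = rank(density) − rank(species): -1, -5, 0, -2, 0, 2, 6; Σd² = 70
ρ = 1 − 6Σd² / [n(n²−1)] = 1 − 6×70 / (7×48) = 1 − 420/336 ≈ -0.250

-0.250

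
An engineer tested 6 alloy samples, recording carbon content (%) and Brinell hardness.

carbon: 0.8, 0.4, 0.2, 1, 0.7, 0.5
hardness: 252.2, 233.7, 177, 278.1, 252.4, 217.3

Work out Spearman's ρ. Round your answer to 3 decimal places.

Rank carbon: 5, 2, 1, 6, 4, 3
Rank hardness: 4, 3, 1, 6, 5, 2
d = rank(carbon) − rank(hardness): 1, -1, 0, 0, -1, 1; Σd² = 4
ρ = 1 − 6Σd² / [n(n²−1)] = 1 − 6×4 / (6×35) = 1 − 24/210 ≈ 0.886

0.886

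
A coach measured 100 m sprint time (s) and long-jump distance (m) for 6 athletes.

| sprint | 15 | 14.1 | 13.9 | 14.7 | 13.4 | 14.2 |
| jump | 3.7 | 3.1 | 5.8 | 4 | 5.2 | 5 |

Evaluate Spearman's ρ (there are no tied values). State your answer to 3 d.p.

Rank sprint: 6, 3, 2, 5, 1, 4
Rank jump: 2, 1, 6, 3, 5, 4
d = rank(sprint) − rank(jump): 4, 2, -4, 2, -4, 0; Σd² = 56
ρ = 1 − 6Σd² / [n(n²−1)] = 1 − 6×56 / (6×35) = 1 − 336/210 ≈ -0.600

-0.600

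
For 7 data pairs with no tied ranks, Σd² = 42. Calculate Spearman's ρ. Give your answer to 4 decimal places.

ρ = 1 − 6Σd² / [n(n²−1)] = 1 − 6×42 / (7×48)
  = 1 − 252/336 = 1 − 0.75000 ≈ 0.2500

0.2500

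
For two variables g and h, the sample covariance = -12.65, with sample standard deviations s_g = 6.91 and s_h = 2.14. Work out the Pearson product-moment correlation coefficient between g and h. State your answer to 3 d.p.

r = Cov(g,h) / (s_g · s_h) = -12.65 / (6.91 × 2.14)
  = -12.65 / 14.7874 ≈ -0.855

-0.855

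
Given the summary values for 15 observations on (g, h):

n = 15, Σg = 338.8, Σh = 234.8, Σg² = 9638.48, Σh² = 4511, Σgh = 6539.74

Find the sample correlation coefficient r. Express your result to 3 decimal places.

r = (nΣgh − ΣgΣh) / √[(nΣg² − (Σg)²)(nΣh² − (Σh)²)]
Numerator: 15×6539.74 − 338.8×234.8 = 18545.86
Denominator: √[(144577.2 − 114785.44)(67665 − 55131.04)] = √[29791.76 × 12533.96] = 19323.7866
r = 18545.86 / 19323.7866 ≈ 0.960

0.960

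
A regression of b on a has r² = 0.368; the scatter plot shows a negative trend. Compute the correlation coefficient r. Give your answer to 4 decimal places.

-0.6066

|r| = √0.368 = 0.6066
The association is negative, so r = −0.6066.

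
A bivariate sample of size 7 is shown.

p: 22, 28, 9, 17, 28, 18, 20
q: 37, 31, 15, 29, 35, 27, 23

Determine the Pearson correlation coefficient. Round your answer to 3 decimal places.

0.804

n = 7, Σp = 142, Σq = 197, Σp² = 3146, Σq² = 5879, Σpq = 4236
nΣpq − ΣpΣq = 29652 − 27974 = 1678
nΣp² − (Σp)² = 22022 − 20164 = 1858; nΣq² − (Σq)² = 41153 − 38809 = 2344
r = 1678 / √(1858 × 2344) = 1678 / 2086.9001 ≈ 0.804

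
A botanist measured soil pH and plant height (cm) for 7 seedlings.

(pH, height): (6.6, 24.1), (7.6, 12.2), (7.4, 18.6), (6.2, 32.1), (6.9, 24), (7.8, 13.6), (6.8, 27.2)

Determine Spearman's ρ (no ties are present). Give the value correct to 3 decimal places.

Rank pH: 2, 6, 5, 1, 4, 7, 3
Rank height: 5, 1, 3, 7, 4, 2, 6
d = rank(pH) − rank(height): -3, 5, 2, -6, 0, 5, -3; Σd² = 108
ρ = 1 − 6Σd² / [n(n²−1)] = 1 − 6×108 / (7×48) = 1 − 648/336 ≈ -0.929

-0.929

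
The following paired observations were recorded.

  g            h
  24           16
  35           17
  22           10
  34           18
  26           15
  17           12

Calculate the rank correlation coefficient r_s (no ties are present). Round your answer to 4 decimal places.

0.8286

Rank g: 3, 6, 2, 5, 4, 1
Rank h: 4, 5, 1, 6, 3, 2
d = rank(g) − rank(h): -1, 1, 1, -1, 1, -1; Σd² = 6
ρ = 1 − 6Σd² / [n(n²−1)] = 1 − 6×6 / (6×35) = 1 − 36/210 ≈ 0.8286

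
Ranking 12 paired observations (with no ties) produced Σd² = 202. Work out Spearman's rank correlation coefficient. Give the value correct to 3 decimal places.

ρ = 1 − 6Σd² / [n(n²−1)] = 1 − 6×202 / (12×143)
  = 1 − 1212/1716 = 1 − 0.7063 ≈ 0.294

0.294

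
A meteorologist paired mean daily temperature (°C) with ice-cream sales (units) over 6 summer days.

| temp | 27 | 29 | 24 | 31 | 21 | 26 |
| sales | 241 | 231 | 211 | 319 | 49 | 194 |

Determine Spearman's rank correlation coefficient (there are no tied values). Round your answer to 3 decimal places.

0.886

Rank temp: 4, 5, 2, 6, 1, 3
Rank sales: 5, 4, 3, 6, 1, 2
d = rank(temp) − rank(sales): -1, 1, -1, 0, 0, 1; Σd² = 4
ρ = 1 − 6Σd² / [n(n²−1)] = 1 − 6×4 / (6×35) = 1 − 24/210 ≈ 0.886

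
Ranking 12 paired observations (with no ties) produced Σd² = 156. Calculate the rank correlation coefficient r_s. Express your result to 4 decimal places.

0.4545

ρ = 1 − 6Σd² / [n(n²−1)] = 1 − 6×156 / (12×143)
  = 1 − 936/1716 = 1 − 0.54545 ≈ 0.4545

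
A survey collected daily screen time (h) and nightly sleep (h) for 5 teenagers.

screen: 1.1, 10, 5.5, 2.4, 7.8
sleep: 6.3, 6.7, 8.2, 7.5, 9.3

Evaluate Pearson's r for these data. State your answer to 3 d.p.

0.333

n = 5, Σx = 26.8, Σy = 38, Σx² = 198.06, Σy² = 294.56, Σxy = 209.57
nΣxy − ΣxΣy = 1047.85 − 1018.4 = 29.45
nΣx² − (Σx)² = 990.3 − 718.24 = 272.06; nΣy² − (Σy)² = 1472.8 − 1444 = 28.8
r = 29.45 / √(272.06 × 28.8) = 29.45 / 88.5174 ≈ 0.333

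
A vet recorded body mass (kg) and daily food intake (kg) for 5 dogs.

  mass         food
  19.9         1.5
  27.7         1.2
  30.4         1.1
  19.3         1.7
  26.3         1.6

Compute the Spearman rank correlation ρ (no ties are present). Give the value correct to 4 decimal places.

-0.9000

Rank mass: 2, 4, 5, 1, 3
Rank food: 3, 2, 1, 5, 4
d = rank(mass) − rank(food): -1, 2, 4, -4, -1; Σd² = 38
ρ = 1 − 6Σd² / [n(n²−1)] = 1 − 6×38 / (5×24) = 1 − 228/120 ≈ -0.9000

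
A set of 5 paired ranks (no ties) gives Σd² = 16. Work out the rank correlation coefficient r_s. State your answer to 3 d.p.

ρ = 1 − 6Σd² / [n(n²−1)] = 1 − 6×16 / (5×24)
  = 1 − 96/120 = 1 − 0.8000 ≈ 0.200

0.200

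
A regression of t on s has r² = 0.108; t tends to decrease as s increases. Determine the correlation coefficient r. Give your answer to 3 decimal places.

|r| = √0.108 = 0.329
The association is negative, so r = −0.329.

-0.329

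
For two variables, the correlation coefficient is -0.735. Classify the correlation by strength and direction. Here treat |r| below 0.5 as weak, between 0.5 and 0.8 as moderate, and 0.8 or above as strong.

moderate negative

r = -0.735 < 0 so the relationship is negative.
|r| = 0.735, which falls in the moderate range.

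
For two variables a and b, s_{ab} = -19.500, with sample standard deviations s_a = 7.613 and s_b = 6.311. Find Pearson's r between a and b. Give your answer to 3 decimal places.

r = Cov(a,b) / (s_a · s_b) = -19.500 / (7.613 × 6.311)
  = -19.500 / 48.0456 ≈ -0.406

-0.406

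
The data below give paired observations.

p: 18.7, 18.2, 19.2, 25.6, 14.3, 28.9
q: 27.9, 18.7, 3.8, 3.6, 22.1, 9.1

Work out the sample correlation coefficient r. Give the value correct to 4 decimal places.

n = 6, Σp = 124.9, Σq = 85.2, Σp² = 2744.63, Σq² = 1726.72, Σpq = 1606.21
nΣpq − ΣpΣq = 9637.26 − 10641.48 = -1004.22
nΣp² − (Σp)² = 16467.78 − 15600.01 = 867.77; nΣq² − (Σq)² = 10360.32 − 7259.04 = 3101.28
r = -1004.22 / √(867.77 × 3101.28) = -1004.22 / 1640.4870 ≈ -0.6121

-0.6121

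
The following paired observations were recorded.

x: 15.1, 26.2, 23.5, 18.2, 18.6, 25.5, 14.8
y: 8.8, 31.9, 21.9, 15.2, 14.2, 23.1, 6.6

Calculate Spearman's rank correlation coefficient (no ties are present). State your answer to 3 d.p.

0.964

Rank x: 2, 7, 5, 3, 4, 6, 1
Rank y: 2, 7, 5, 4, 3, 6, 1
d = rank(x) − rank(y): 0, 0, 0, -1, 1, 0, 0; Σd² = 2
ρ = 1 − 6Σd² / [n(n²−1)] = 1 − 6×2 / (7×48) = 1 − 12/336 ≈ 0.964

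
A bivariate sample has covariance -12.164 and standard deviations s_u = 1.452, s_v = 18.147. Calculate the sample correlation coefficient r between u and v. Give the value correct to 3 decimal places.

r = Cov(u,v) / (s_u · s_v) = -12.164 / (1.452 × 18.147)
  = -12.164 / 26.3494 ≈ -0.462

-0.462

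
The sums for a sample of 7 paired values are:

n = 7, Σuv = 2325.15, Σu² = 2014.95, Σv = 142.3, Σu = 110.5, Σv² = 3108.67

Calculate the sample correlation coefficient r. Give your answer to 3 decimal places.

0.326

r = (nΣuv − ΣuΣv) / √[(nΣu² − (Σu)²)(nΣv² − (Σv)²)]
Numerator: 7×2325.15 − 110.5×142.3 = 551.9
Denominator: √[(14104.65 − 12210.25)(21760.69 − 20249.29)] = √[1894.4 × 1511.4] = 1692.0982
r = 551.9 / 1692.0982 ≈ 0.326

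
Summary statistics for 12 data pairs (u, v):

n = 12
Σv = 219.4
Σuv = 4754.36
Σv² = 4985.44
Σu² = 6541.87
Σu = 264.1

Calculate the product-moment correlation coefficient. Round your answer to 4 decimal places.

r = (nΣuv − ΣuΣv) / √[(nΣu² − (Σu)²)(nΣv² − (Σv)²)]
Numerator: 12×4754.36 − 264.1×219.4 = -891.22
Denominator: √[(78502.44 − 69748.81)(59825.28 − 48136.36)] = √[8753.63 × 11688.92] = 10115.3587
r = -891.22 / 10115.3587 ≈ -0.0881

-0.0881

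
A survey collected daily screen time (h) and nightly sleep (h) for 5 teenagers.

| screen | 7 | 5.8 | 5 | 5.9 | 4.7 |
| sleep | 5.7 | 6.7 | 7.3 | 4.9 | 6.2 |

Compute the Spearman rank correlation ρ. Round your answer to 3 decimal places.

Rank screen: 5, 3, 2, 4, 1
Rank sleep: 2, 4, 5, 1, 3
d = rank(screen) − rank(sleep): 3, -1, -3, 3, -2; Σd² = 32
ρ = 1 − 6Σd² / [n(n²−1)] = 1 − 6×32 / (5×24) = 1 − 192/120 ≈ -0.600

-0.600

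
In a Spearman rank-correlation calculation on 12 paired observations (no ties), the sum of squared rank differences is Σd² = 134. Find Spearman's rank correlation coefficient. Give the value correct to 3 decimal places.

0.531

ρ = 1 − 6Σd² / [n(n²−1)] = 1 − 6×134 / (12×143)
  = 1 − 804/1716 = 1 − 0.4685 ≈ 0.531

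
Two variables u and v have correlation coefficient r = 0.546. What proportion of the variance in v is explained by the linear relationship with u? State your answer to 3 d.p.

r² = (0.546)² = 0.298

0.298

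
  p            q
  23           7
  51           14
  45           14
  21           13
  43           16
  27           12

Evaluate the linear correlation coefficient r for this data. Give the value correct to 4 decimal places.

n = 6, Σp = 210, Σq = 76, Σp² = 8174, Σq² = 1010, Σpq = 2790
nΣpq − ΣpΣq = 16740 − 15960 = 780
nΣp² − (Σp)² = 49044 − 44100 = 4944; nΣq² − (Σq)² = 6060 − 5776 = 284
r = 780 / √(4944 × 284) = 780 / 1184.9456 ≈ 0.6583

0.6583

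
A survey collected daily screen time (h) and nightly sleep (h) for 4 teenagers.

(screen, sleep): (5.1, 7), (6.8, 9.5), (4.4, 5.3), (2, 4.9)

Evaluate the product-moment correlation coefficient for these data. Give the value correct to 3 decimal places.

n = 4, Σx = 18.3, Σy = 26.7, Σx² = 95.61, Σy² = 191.35, Σxy = 133.42
nΣxy − ΣxΣy = 533.68 − 488.61 = 45.07
nΣx² − (Σx)² = 382.44 − 334.89 = 47.55; nΣy² − (Σy)² = 765.4 − 712.89 = 52.51
r = 45.07 / √(47.55 × 52.51) = 45.07 / 49.9685 ≈ 0.902

0.902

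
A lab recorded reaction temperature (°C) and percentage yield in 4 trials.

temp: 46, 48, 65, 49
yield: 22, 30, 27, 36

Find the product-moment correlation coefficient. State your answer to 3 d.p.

-0.059

n = 4, Σx = 208, Σy = 115, Σx² = 11046, Σy² = 3409, Σxy = 5971
nΣxy − ΣxΣy = 23884 − 23920 = -36
nΣx² − (Σx)² = 44184 − 43264 = 920; nΣy² − (Σy)² = 13636 − 13225 = 411
r = -36 / √(920 × 411) = -36 / 614.9146 ≈ -0.059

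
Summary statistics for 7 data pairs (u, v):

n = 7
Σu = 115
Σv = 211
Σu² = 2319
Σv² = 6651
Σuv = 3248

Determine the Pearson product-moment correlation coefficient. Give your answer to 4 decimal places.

r = (nΣuv − ΣuΣv) / √[(nΣu² − (Σu)²)(nΣv² − (Σv)²)]
Numerator: 7×3248 − 115×211 = -1529
Denominator: √[(16233 − 13225)(46557 − 44521)] = √[3008 × 2036] = 2474.7299
r = -1529 / 2474.7299 ≈ -0.6178

-0.6178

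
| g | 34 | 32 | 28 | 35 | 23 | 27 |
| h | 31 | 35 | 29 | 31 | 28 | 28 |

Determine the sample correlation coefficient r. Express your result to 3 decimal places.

0.673

n = 6, Σg = 179, Σh = 182, Σg² = 5447, Σh² = 5556, Σgh = 5471
nΣgh − ΣgΣh = 32826 − 32578 = 248
nΣg² − (Σg)² = 32682 − 32041 = 641; nΣh² − (Σh)² = 33336 − 33124 = 212
r = 248 / √(641 × 212) = 248 / 368.6353 ≈ 0.673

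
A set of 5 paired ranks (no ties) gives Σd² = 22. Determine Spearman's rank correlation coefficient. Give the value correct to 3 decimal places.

-0.100

ρ = 1 − 6Σd² / [n(n²−1)] = 1 − 6×22 / (5×24)
  = 1 − 132/120 = 1 − 1.1000 ≈ -0.100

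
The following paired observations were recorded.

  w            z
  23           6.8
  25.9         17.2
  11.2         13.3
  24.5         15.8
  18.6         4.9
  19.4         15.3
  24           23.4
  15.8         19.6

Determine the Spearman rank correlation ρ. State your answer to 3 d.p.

Rank w: 5, 8, 1, 7, 3, 4, 6, 2
Rank z: 2, 6, 3, 5, 1, 4, 8, 7
d = rank(w) − rank(z): 3, 2, -2, 2, 2, 0, -2, -5; Σd² = 54
ρ = 1 − 6Σd² / [n(n²−1)] = 1 − 6×54 / (8×63) = 1 − 324/504 ≈ 0.357

0.357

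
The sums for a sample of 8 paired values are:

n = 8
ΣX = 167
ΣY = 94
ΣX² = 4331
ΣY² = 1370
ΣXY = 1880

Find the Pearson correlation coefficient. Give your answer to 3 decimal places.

-0.174

r = (nΣXY − ΣXΣY) / √[(nΣX² − (ΣX)²)(nΣY² − (ΣY)²)]
Numerator: 8×1880 − 167×94 = -658
Denominator: √[(34648 − 27889)(10960 − 8836)] = √[6759 × 2124] = 3788.9466
r = -658 / 3788.9466 ≈ -0.174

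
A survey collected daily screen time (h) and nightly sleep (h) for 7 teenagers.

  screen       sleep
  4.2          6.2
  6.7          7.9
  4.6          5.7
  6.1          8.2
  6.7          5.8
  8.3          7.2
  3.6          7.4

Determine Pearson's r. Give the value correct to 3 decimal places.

0.247

n = 7, Σx = 40.2, Σy = 48.4, Σx² = 247.64, Σy² = 340.82, Σxy = 280.47
nΣxy − ΣxΣy = 1963.29 − 1945.68 = 17.61
nΣx² − (Σx)² = 1733.48 − 1616.04 = 117.44; nΣy² − (Σy)² = 2385.74 − 2342.56 = 43.18
r = 17.61 / √(117.44 × 43.18) = 17.61 / 71.2114 ≈ 0.247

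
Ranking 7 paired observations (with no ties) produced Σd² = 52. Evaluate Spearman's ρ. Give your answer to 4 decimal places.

ρ = 1 − 6Σd² / [n(n²−1)] = 1 − 6×52 / (7×48)
  = 1 − 312/336 = 1 − 0.92857 ≈ 0.0714

0.0714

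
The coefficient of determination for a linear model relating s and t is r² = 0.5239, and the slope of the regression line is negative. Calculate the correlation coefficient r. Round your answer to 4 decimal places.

-0.7238

|r| = √0.5239 = 0.7238
The association is negative, so r = −0.7238.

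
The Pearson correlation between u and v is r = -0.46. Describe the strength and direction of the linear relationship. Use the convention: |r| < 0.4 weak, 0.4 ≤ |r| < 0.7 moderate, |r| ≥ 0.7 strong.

moderate negative

r = -0.46 < 0 so the relationship is negative.
|r| = 0.46, which falls in the moderate range.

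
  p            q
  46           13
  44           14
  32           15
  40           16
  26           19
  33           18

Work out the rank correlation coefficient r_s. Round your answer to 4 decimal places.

-0.8286

Rank p: 6, 5, 2, 4, 1, 3
Rank q: 1, 2, 3, 4, 6, 5
d = rank(p) − rank(q): 5, 3, -1, 0, -5, -2; Σd² = 64
ρ = 1 − 6Σd² / [n(n²−1)] = 1 − 6×64 / (6×35) = 1 − 384/210 ≈ -0.8286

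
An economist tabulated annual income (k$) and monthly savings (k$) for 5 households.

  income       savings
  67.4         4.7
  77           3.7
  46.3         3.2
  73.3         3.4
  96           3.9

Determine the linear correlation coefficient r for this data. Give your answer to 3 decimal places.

n = 5, Σx = 360, Σy = 18.9, Σx² = 27204.34, Σy² = 72.79, Σxy = 1373.46
nΣxy − ΣxΣy = 6867.3 − 6804 = 63.3
nΣx² − (Σx)² = 136021.7 − 129600 = 6421.7; nΣy² − (Σy)² = 363.95 − 357.21 = 6.74
r = 63.3 / √(6421.7 × 6.74) = 63.3 / 208.0439 ≈ 0.304

0.304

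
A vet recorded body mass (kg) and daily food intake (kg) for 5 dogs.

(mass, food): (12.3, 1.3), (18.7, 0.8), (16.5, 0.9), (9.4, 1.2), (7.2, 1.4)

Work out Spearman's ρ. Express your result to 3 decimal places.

-0.900

Rank mass: 3, 5, 4, 2, 1
Rank food: 4, 1, 2, 3, 5
d = rank(mass) − rank(food): -1, 4, 2, -1, -4; Σd² = 38
ρ = 1 − 6Σd² / [n(n²−1)] = 1 − 6×38 / (5×24) = 1 − 228/120 ≈ -0.900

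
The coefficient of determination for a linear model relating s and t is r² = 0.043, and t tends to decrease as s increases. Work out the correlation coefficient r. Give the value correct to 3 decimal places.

|r| = √0.043 = 0.207
The association is negative, so r = −0.207.

-0.207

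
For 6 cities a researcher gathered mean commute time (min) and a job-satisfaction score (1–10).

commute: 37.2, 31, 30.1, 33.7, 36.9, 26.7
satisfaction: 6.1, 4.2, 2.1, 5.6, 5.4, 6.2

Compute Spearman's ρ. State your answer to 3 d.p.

0.086

Rank commute: 6, 3, 2, 4, 5, 1
Rank satisfaction: 5, 2, 1, 4, 3, 6
d = rank(commute) − rank(satisfaction): 1, 1, 1, 0, 2, -5; Σd² = 32
ρ = 1 − 6Σd² / [n(n²−1)] = 1 − 6×32 / (6×35) = 1 − 192/210 ≈ 0.086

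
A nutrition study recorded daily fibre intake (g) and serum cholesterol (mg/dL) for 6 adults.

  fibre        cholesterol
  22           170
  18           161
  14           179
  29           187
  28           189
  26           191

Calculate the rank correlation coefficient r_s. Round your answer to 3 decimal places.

0.600

Rank fibre: 3, 2, 1, 6, 5, 4
Rank cholesterol: 2, 1, 3, 4, 5, 6
d = rank(fibre) − rank(cholesterol): 1, 1, -2, 2, 0, -2; Σd² = 14
ρ = 1 − 6Σd² / [n(n²−1)] = 1 − 6×14 / (6×35) = 1 − 84/210 ≈ 0.600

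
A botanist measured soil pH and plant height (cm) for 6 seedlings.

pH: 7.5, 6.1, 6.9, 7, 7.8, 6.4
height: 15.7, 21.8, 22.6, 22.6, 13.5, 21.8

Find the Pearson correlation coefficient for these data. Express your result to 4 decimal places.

n = 6, Σx = 41.7, Σy = 118, Σx² = 291.87, Σy² = 2400.74, Σxy = 809.69
nΣxy − ΣxΣy = 4858.14 − 4920.6 = -62.46
nΣx² − (Σx)² = 1751.22 − 1738.89 = 12.33; nΣy² − (Σy)² = 14404.44 − 13924 = 480.44
r = -62.46 / √(12.33 × 480.44) = -62.46 / 76.9664 ≈ -0.8115

-0.8115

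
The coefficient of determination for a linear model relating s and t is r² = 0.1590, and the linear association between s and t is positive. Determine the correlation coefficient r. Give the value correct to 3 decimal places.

|r| = √0.1590 = 0.399
The association is positive, so r = 0.399.

0.399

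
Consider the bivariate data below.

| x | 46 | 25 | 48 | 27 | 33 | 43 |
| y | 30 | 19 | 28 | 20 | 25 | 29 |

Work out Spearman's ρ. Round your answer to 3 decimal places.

Rank x: 5, 1, 6, 2, 3, 4
Rank y: 6, 1, 4, 2, 3, 5
d = rank(x) − rank(y): -1, 0, 2, 0, 0, -1; Σd² = 6
ρ = 1 − 6Σd² / [n(n²−1)] = 1 − 6×6 / (6×35) = 1 − 36/210 ≈ 0.829

0.829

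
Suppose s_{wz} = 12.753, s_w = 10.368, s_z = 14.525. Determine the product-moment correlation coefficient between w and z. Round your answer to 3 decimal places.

0.085

r = Cov(w,z) / (s_w · s_z) = 12.753 / (10.368 × 14.525)
  = 12.753 / 150.5952 ≈ 0.085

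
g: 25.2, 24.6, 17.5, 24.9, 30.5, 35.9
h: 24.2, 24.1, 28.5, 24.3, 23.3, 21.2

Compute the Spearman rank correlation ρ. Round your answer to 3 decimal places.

-0.829

Rank g: 4, 2, 1, 3, 5, 6
Rank h: 4, 3, 6, 5, 2, 1
d = rank(g) − rank(h): 0, -1, -5, -2, 3, 5; Σd² = 64
ρ = 1 − 6Σd² / [n(n²−1)] = 1 − 6×64 / (6×35) = 1 − 384/210 ≈ -0.829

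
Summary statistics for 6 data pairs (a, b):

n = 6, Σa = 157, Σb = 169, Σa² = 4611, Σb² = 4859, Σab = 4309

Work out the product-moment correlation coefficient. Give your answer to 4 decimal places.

-0.5076

r = (nΣab − ΣaΣb) / √[(nΣa² − (Σa)²)(nΣb² − (Σb)²)]
Numerator: 6×4309 − 157×169 = -679
Denominator: √[(27666 − 24649)(29154 − 28561)] = √[3017 × 593] = 1337.5653
r = -679 / 1337.5653 ≈ -0.5076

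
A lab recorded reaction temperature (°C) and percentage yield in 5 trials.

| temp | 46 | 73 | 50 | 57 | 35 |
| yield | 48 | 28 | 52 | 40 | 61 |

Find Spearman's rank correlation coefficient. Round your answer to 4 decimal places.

-0.9000

Rank temp: 2, 5, 3, 4, 1
Rank yield: 3, 1, 4, 2, 5
d = rank(temp) − rank(yield): -1, 4, -1, 2, -4; Σd² = 38
ρ = 1 − 6Σd² / [n(n²−1)] = 1 − 6×38 / (5×24) = 1 − 228/120 ≈ -0.9000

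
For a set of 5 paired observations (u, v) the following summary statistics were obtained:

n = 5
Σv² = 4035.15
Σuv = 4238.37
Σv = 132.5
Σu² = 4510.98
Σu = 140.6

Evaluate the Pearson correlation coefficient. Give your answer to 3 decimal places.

r = (nΣuv − ΣuΣv) / √[(nΣu² − (Σu)²)(nΣv² − (Σv)²)]
Numerator: 5×4238.37 − 140.6×132.5 = 2562.35
Denominator: √[(22554.9 − 19768.36)(20175.75 − 17556.25)] = √[2786.54 × 2619.5] = 2701.7294
r = 2562.35 / 2701.7294 ≈ 0.948

0.948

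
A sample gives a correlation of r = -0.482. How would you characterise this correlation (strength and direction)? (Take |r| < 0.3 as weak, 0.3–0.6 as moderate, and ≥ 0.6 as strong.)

r = -0.482 < 0 so the relationship is negative.
|r| = 0.482, which falls in the moderate range.

moderate negative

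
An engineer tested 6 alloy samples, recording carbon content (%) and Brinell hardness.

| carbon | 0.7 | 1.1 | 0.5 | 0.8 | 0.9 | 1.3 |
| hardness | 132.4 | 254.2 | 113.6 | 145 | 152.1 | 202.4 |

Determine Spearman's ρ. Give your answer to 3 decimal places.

0.943

Rank carbon: 2, 5, 1, 3, 4, 6
Rank hardness: 2, 6, 1, 3, 4, 5
d = rank(carbon) − rank(hardness): 0, -1, 0, 0, 0, 1; Σd² = 2
ρ = 1 − 6Σd² / [n(n²−1)] = 1 − 6×2 / (6×35) = 1 − 12/210 ≈ 0.943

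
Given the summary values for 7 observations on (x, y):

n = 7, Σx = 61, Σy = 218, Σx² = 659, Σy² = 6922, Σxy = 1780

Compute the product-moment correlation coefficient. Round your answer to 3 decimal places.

r = (nΣxy − ΣxΣy) / √[(nΣx² − (Σx)²)(nΣy² − (Σy)²)]
Numerator: 7×1780 − 61×218 = -838
Denominator: √[(4613 − 3721)(48454 − 47524)] = √[892 × 930] = 910.8018
r = -838 / 910.8018 ≈ -0.920

-0.920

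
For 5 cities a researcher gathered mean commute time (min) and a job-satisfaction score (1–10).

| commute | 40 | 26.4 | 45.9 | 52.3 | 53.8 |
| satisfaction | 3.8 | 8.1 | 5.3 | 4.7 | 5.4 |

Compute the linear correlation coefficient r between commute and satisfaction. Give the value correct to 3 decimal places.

n = 5, Σx = 218.4, Σy = 27.3, Σx² = 10033.5, Σy² = 159.39, Σxy = 1145.44
nΣxy − ΣxΣy = 5727.2 − 5962.32 = -235.12
nΣx² − (Σx)² = 50167.5 − 47698.56 = 2468.94; nΣy² − (Σy)² = 796.95 − 745.29 = 51.66
r = -235.12 / √(2468.94 × 51.66) = -235.12 / 357.1350 ≈ -0.658

-0.658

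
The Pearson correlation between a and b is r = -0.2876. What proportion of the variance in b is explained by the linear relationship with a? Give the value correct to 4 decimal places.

0.0827

r² = (-0.2876)² = 0.0827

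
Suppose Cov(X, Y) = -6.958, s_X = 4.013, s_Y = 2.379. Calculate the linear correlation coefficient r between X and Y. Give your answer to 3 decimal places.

-0.729

r = Cov(X,Y) / (s_X · s_Y) = -6.958 / (4.013 × 2.379)
  = -6.958 / 9.5469 ≈ -0.729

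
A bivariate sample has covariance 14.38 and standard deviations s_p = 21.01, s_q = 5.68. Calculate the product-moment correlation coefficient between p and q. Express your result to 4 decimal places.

r = Cov(p,q) / (s_p · s_q) = 14.38 / (21.01 × 5.68)
  = 14.38 / 119.3368 ≈ 0.1205

0.1205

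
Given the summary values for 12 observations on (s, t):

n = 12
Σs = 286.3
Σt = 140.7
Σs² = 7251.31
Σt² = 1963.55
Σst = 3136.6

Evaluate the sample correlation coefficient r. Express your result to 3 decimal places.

-0.606

r = (nΣst − ΣsΣt) / √[(nΣs² − (Σs)²)(nΣt² − (Σt)²)]
Numerator: 12×3136.6 − 286.3×140.7 = -2643.21
Denominator: √[(87015.72 − 81967.69)(23562.6 − 19796.49)] = √[5048.03 × 3766.11] = 4360.2106
r = -2643.21 / 4360.2106 ≈ -0.606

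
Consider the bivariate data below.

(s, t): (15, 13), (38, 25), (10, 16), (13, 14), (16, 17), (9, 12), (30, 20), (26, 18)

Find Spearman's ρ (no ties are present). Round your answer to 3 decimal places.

Rank s: 4, 8, 2, 3, 5, 1, 7, 6
Rank t: 2, 8, 4, 3, 5, 1, 7, 6
d = rank(s) − rank(t): 2, 0, -2, 0, 0, 0, 0, 0; Σd² = 8
ρ = 1 − 6Σd² / [n(n²−1)] = 1 − 6×8 / (8×63) = 1 − 48/504 ≈ 0.905

0.905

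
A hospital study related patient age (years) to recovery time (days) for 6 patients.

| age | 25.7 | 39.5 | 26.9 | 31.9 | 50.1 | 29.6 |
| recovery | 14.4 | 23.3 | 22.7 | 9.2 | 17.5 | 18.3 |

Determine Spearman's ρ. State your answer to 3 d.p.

Rank age: 1, 5, 2, 4, 6, 3
Rank recovery: 2, 6, 5, 1, 3, 4
d = rank(age) − rank(recovery): -1, -1, -3, 3, 3, -1; Σd² = 30
ρ = 1 − 6Σd² / [n(n²−1)] = 1 − 6×30 / (6×35) = 1 − 180/210 ≈ 0.143

0.143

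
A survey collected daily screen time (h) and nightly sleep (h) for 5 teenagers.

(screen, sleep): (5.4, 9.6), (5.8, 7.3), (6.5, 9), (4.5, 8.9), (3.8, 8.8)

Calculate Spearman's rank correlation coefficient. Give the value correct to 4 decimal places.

Rank screen: 3, 4, 5, 2, 1
Rank sleep: 5, 1, 4, 3, 2
d = rank(screen) − rank(sleep): -2, 3, 1, -1, -1; Σd² = 16
ρ = 1 − 6Σd² / [n(n²−1)] = 1 − 6×16 / (5×24) = 1 − 96/120 ≈ 0.2000

0.2000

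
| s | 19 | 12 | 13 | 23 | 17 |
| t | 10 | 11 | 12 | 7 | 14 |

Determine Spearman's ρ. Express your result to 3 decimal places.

Rank s: 4, 1, 2, 5, 3
Rank t: 2, 3, 4, 1, 5
d = rank(s) − rank(t): 2, -2, -2, 4, -2; Σd² = 32
ρ = 1 − 6Σd² / [n(n²−1)] = 1 − 6×32 / (5×24) = 1 − 192/120 ≈ -0.600

-0.600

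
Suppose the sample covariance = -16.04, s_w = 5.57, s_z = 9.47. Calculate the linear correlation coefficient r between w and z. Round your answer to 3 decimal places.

r = Cov(w,z) / (s_w · s_z) = -16.04 / (5.57 × 9.47)
  = -16.04 / 52.7479 ≈ -0.304

-0.304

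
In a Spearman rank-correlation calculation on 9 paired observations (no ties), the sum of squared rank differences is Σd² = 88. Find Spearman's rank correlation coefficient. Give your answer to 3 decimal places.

ρ = 1 − 6Σd² / [n(n²−1)] = 1 − 6×88 / (9×80)
  = 1 − 528/720 = 1 − 0.7333 ≈ 0.267

0.267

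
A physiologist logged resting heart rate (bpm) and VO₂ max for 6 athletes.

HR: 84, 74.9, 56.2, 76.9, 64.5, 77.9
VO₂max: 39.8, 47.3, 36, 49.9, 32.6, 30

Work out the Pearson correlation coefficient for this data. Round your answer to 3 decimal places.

0.317

n = 6, Σx = 434.4, Σy = 235.6, Σx² = 31966.72, Σy² = 9570.1, Σxy = 17186.18
nΣxy − ΣxΣy = 103117.08 − 102344.64 = 772.44
nΣx² − (Σx)² = 191800.32 − 188703.36 = 3096.96; nΣy² − (Σy)² = 57420.6 − 55507.36 = 1913.24
r = 772.44 / √(3096.96 × 1913.24) = 772.44 / 2434.1791 ≈ 0.317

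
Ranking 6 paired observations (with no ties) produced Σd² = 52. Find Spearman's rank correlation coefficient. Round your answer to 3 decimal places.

-0.486

ρ = 1 − 6Σd² / [n(n²−1)] = 1 − 6×52 / (6×35)
  = 1 − 312/210 = 1 − 1.4857 ≈ -0.486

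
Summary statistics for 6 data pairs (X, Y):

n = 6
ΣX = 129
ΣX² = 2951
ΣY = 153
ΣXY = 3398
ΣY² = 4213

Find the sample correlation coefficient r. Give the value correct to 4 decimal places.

r = (nΣXY − ΣXΣY) / √[(nΣX² − (ΣX)²)(nΣY² − (ΣY)²)]
Numerator: 6×3398 − 129×153 = 651
Denominator: √[(17706 − 16641)(25278 − 23409)] = √[1065 × 1869] = 1410.8455
r = 651 / 1410.8455 ≈ 0.4614

0.4614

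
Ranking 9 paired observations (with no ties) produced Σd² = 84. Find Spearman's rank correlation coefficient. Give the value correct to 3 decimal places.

ρ = 1 − 6Σd² / [n(n²−1)] = 1 − 6×84 / (9×80)
  = 1 − 504/720 = 1 − 0.7000 ≈ 0.300

0.300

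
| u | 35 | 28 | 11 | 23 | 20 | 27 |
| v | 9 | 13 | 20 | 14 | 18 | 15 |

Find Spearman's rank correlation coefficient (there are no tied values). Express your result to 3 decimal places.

-0.943

Rank u: 6, 5, 1, 3, 2, 4
Rank v: 1, 2, 6, 3, 5, 4
d = rank(u) − rank(v): 5, 3, -5, 0, -3, 0; Σd² = 68
ρ = 1 − 6Σd² / [n(n²−1)] = 1 − 6×68 / (6×35) = 1 − 408/210 ≈ -0.943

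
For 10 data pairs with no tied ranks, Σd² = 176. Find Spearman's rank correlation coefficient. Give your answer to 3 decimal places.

ρ = 1 − 6Σd² / [n(n²−1)] = 1 − 6×176 / (10×99)
  = 1 − 1056/990 = 1 − 1.0667 ≈ -0.067

-0.067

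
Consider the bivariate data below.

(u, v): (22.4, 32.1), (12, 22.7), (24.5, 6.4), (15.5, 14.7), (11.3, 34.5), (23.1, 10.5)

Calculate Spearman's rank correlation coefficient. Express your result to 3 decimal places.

Rank u: 4, 2, 6, 3, 1, 5
Rank v: 5, 4, 1, 3, 6, 2
d = rank(u) − rank(v): -1, -2, 5, 0, -5, 3; Σd² = 64
ρ = 1 − 6Σd² / [n(n²−1)] = 1 − 6×64 / (6×35) = 1 − 384/210 ≈ -0.829

-0.829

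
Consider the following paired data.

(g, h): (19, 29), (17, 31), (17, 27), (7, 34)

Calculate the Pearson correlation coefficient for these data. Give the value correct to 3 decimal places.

-0.824

n = 4, Σg = 60, Σh = 121, Σg² = 988, Σh² = 3687, Σgh = 1775
nΣgh − ΣgΣh = 7100 − 7260 = -160
nΣg² − (Σg)² = 3952 − 3600 = 352; nΣh² − (Σh)² = 14748 − 14641 = 107
r = -160 / √(352 × 107) = -160 / 194.0722 ≈ -0.824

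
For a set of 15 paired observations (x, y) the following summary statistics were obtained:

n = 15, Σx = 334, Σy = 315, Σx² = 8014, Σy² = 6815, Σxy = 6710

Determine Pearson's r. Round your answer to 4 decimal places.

r = (nΣxy − ΣxΣy) / √[(nΣx² − (Σx)²)(nΣy² − (Σy)²)]
Numerator: 15×6710 − 334×315 = -4560
Denominator: √[(120210 − 111556)(102225 − 99225)] = √[8654 × 3000] = 5095.2919
r = -4560 / 5095.2919 ≈ -0.8949

-0.8949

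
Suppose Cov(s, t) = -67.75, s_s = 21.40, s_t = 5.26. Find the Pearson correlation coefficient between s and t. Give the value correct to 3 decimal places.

r = Cov(s,t) / (s_s · s_t) = -67.75 / (21.40 × 5.26)
  = -67.75 / 112.5640 ≈ -0.602

-0.602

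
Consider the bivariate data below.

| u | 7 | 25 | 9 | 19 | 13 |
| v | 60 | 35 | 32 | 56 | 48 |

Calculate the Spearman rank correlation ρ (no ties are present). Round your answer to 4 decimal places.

Rank u: 1, 5, 2, 4, 3
Rank v: 5, 2, 1, 4, 3
d = rank(u) − rank(v): -4, 3, 1, 0, 0; Σd² = 26
ρ = 1 − 6Σd² / [n(n²−1)] = 1 − 6×26 / (5×24) = 1 − 156/120 ≈ -0.3000

-0.3000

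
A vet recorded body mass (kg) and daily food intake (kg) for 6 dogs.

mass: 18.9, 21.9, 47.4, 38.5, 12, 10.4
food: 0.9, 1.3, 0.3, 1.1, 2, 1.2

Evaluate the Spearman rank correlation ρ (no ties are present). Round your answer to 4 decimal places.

-0.6000

Rank mass: 3, 4, 6, 5, 2, 1
Rank food: 2, 5, 1, 3, 6, 4
d = rank(mass) − rank(food): 1, -1, 5, 2, -4, -3; Σd² = 56
ρ = 1 − 6Σd² / [n(n²−1)] = 1 − 6×56 / (6×35) = 1 − 336/210 ≈ -0.6000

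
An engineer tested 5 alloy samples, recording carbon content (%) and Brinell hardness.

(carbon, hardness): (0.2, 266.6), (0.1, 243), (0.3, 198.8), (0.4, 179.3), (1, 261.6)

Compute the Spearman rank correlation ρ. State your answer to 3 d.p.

-0.200

Rank carbon: 2, 1, 3, 4, 5
Rank hardness: 5, 3, 2, 1, 4
d = rank(carbon) − rank(hardness): -3, -2, 1, 3, 1; Σd² = 24
ρ = 1 − 6Σd² / [n(n²−1)] = 1 − 6×24 / (5×24) = 1 − 144/120 ≈ -0.200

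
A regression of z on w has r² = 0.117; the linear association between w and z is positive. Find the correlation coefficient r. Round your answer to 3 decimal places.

0.342

|r| = √0.117 = 0.342
The association is positive, so r = 0.342.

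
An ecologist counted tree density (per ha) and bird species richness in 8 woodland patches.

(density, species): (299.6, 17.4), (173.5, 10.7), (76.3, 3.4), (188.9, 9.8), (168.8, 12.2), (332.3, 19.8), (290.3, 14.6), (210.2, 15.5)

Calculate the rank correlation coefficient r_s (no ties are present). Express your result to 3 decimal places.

Rank density: 7, 3, 1, 4, 2, 8, 6, 5
Rank species: 7, 3, 1, 2, 4, 8, 5, 6
d = rank(density) − rank(species): 0, 0, 0, 2, -2, 0, 1, -1; Σd² = 10
ρ = 1 − 6Σd² / [n(n²−1)] = 1 − 6×10 / (8×63) = 1 − 60/504 ≈ 0.881

0.881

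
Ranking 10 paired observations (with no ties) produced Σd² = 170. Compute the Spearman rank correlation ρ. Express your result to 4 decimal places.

ρ = 1 − 6Σd² / [n(n²−1)] = 1 − 6×170 / (10×99)
  = 1 − 1020/990 = 1 − 1.03030 ≈ -0.0303

-0.0303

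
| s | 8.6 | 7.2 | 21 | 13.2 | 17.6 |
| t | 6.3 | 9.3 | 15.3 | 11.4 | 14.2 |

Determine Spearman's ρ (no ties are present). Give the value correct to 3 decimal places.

0.900

Rank s: 2, 1, 5, 3, 4
Rank t: 1, 2, 5, 3, 4
d = rank(s) − rank(t): 1, -1, 0, 0, 0; Σd² = 2
ρ = 1 − 6Σd² / [n(n²−1)] = 1 − 6×2 / (5×24) = 1 − 12/120 ≈ 0.900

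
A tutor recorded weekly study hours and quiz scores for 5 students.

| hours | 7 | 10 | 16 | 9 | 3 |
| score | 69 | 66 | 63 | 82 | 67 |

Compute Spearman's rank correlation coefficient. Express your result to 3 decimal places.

-0.600

Rank hours: 2, 4, 5, 3, 1
Rank score: 4, 2, 1, 5, 3
d = rank(hours) − rank(score): -2, 2, 4, -2, -2; Σd² = 32
ρ = 1 − 6Σd² / [n(n²−1)] = 1 − 6×32 / (5×24) = 1 − 192/120 ≈ -0.600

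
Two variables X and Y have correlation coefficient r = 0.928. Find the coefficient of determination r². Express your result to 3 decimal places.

0.861

r² = (0.928)² = 0.861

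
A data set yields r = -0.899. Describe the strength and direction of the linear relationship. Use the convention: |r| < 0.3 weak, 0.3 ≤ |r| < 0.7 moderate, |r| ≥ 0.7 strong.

strong negative

r = -0.899 < 0 so the relationship is negative.
|r| = 0.899, which falls in the strong range.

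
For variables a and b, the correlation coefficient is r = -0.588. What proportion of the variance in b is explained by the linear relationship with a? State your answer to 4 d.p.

r² = (-0.588)² = 0.3457

0.3457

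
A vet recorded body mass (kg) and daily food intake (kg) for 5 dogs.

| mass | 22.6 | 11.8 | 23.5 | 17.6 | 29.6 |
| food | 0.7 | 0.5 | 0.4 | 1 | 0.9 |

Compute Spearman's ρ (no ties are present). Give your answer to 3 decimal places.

0.000

Rank mass: 3, 1, 4, 2, 5
Rank food: 3, 2, 1, 5, 4
d = rank(mass) − rank(food): 0, -1, 3, -3, 1; Σd² = 20
ρ = 1 − 6Σd² / [n(n²−1)] = 1 − 6×20 / (5×24) = 1 − 120/120 ≈ 0.000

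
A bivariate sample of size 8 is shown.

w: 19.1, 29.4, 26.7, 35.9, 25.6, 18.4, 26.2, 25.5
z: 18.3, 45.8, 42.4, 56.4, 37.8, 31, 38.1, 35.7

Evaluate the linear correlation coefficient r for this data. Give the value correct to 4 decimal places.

0.9337

n = 8, Σw = 206.8, Σz = 305.5, Σw² = 5561.48, Σz² = 12527.19, Σwz = 8299.54
nΣwz − ΣwΣz = 66396.32 − 63177.4 = 3218.92
nΣw² − (Σw)² = 44491.84 − 42766.24 = 1725.6; nΣz² − (Σz)² = 100217.52 − 93330.25 = 6887.27
r = 3218.92 / √(1725.6 × 6887.27) = 3218.92 / 3447.4154 ≈ 0.9337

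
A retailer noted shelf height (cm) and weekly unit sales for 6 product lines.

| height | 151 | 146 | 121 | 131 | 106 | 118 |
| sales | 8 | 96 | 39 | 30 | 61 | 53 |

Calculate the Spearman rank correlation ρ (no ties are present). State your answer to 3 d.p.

-0.429

Rank height: 6, 5, 3, 4, 1, 2
Rank sales: 1, 6, 3, 2, 5, 4
d = rank(height) − rank(sales): 5, -1, 0, 2, -4, -2; Σd² = 50
ρ = 1 − 6Σd² / [n(n²−1)] = 1 − 6×50 / (6×35) = 1 − 300/210 ≈ -0.429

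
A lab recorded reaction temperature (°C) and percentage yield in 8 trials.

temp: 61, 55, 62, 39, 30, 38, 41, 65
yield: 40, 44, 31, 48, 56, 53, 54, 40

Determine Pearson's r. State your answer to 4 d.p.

-0.9027

n = 8, Σx = 391, Σy = 366, Σx² = 20361, Σy² = 17262, Σxy = 17162
nΣxy − ΣxΣy = 137296 − 143106 = -5810
nΣx² − (Σx)² = 162888 − 152881 = 10007; nΣy² − (Σy)² = 138096 − 133956 = 4140
r = -5810 / √(10007 × 4140) = -5810 / 6436.5348 ≈ -0.9027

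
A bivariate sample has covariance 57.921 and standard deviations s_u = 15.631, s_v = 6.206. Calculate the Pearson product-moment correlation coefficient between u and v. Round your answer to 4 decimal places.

0.5971

r = Cov(u,v) / (s_u · s_v) = 57.921 / (15.631 × 6.206)
  = 57.921 / 97.0060 ≈ 0.5971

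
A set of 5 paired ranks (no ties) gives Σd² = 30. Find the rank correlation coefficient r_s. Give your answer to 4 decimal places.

-0.5000

ρ = 1 − 6Σd² / [n(n²−1)] = 1 − 6×30 / (5×24)
  = 1 − 180/120 = 1 − 1.50000 ≈ -0.5000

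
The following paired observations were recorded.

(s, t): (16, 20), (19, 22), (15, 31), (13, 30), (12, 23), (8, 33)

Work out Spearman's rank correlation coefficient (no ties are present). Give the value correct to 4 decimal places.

Rank s: 5, 6, 4, 3, 2, 1
Rank t: 1, 2, 5, 4, 3, 6
d = rank(s) − rank(t): 4, 4, -1, -1, -1, -5; Σd² = 60
ρ = 1 − 6Σd² / [n(n²−1)] = 1 − 6×60 / (6×35) = 1 − 360/210 ≈ -0.7143

-0.7143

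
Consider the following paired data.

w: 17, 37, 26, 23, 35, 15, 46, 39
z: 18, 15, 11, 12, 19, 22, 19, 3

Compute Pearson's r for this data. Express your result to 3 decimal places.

-0.277

n = 8, Σw = 238, Σz = 119, Σw² = 7950, Σz² = 2029, Σwz = 3409
nΣwz − ΣwΣz = 27272 − 28322 = -1050
nΣw² − (Σw)² = 63600 − 56644 = 6956; nΣz² − (Σz)² = 16232 − 14161 = 2071
r = -1050 / √(6956 × 2071) = -1050 / 3795.5073 ≈ -0.277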